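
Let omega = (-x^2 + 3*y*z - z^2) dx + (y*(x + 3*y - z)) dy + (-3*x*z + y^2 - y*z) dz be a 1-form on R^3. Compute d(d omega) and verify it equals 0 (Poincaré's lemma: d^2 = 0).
d(d omega) = 0

Step 1: d omega = sum_{i<j} (∂f_j/∂x_i - ∂f_i/∂x_j) dx_i ∧ dx_j:
  coeff of dx ∧ dy: y - 3*z
  coeff of dx ∧ dz: -3*y - z
  coeff of dy ∧ dz: 3*y - z
Step 2: Apply d again to each 2-form coefficient. The only possible 3-form in R^3 is dx ∧ dy ∧ dz, with coefficient
  ∂(coeff of dy∧dz)/∂x - ∂(coeff of dx∧dz)/∂y + ∂(coeff of dx∧dy)/∂z
  = ∂/∂x (3*y - z) - ∂/∂y (-3*y - z) + ∂/∂z (y - 3*z).
Each of these terms simplifies to sums of mixed partials that cancel in pairs. The result is 0 (by equality of mixed partials for smooth functions — Schwarz / Clairaut).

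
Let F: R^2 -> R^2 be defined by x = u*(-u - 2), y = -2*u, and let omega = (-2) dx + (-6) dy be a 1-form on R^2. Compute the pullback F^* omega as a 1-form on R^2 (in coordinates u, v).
F^* omega = (4*u + 16) du

Using F^*(f dg) = (f ∘ F) d(g ∘ F), substitute each coordinate x_i by F_i(u, v) in f_i, and replace dx_i by d F_i = (∂F_i/∂u) du + (∂F_i/∂v) dv.
  For the x component: f_1(F) = -2; d F_1 = (-2*u - 2) du + (0) dv
  For the y component: f_2(F) = -6; d F_2 = (-2) du + (0) dv
Combining and collecting du, dv coefficients:
  coeff of du: 4*u + 16
  coeff of dv: 0
F^* omega = (4*u + 16) du.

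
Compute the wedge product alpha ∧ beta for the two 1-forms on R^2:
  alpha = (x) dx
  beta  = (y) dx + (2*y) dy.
alpha ∧ beta = (2*x*y) dx ∧ dy

Distribute the wedge, using dx_i ∧ dx_j = -dx_j ∧ dx_i and dx_i ∧ dx_i = 0. For each pair (i, j) with i < j, the coefficient of dx_i ∧ dx_j in alpha ∧ beta is (alpha_i * beta_j - alpha_j * beta_i). Collecting: alpha ∧ beta = (2*x*y) dx ∧ dy.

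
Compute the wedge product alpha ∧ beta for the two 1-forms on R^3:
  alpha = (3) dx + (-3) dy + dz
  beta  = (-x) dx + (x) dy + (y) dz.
alpha ∧ beta = (x + 3*y) dx ∧ dz + (-x - 3*y) dy ∧ dz

Distribute the wedge, using dx_i ∧ dx_j = -dx_j ∧ dx_i and dx_i ∧ dx_i = 0. For each pair (i, j) with i < j, the coefficient of dx_i ∧ dx_j in alpha ∧ beta is (alpha_i * beta_j - alpha_j * beta_i). Collecting: alpha ∧ beta = (x + 3*y) dx ∧ dz + (-x - 3*y) dy ∧ dz.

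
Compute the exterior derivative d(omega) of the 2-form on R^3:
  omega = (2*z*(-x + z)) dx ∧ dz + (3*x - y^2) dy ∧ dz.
d(omega) = (3) dx ∧ dy ∧ dz

For a 2-form omega = sum_{i<j} g_{ij} dx_i ∧ dx_j, the exterior derivative is
  d(omega) = sum_{i<j} d(g_{ij}) ∧ dx_i ∧ dx_j = sum_{i<j, k} (∂g_{ij}/∂x_k) dx_k ∧ dx_i ∧ dx_j.
Expand each term, using dx_k ∧ dx_i ∧ dx_j = sgn(permutation) dx_{(a)} ∧ dx_{(b)} ∧ dx_{(c)} with (a < b < c) sorted:
  d(3*x - y^2) includes (∂/∂x)(3*x - y^2) dx = (3) dx, which multiplied by dy ∧ dz gives (3) dx ∧ dy ∧ dz
Collecting like 3-forms: d(omega) = (3) dx ∧ dy ∧ dz.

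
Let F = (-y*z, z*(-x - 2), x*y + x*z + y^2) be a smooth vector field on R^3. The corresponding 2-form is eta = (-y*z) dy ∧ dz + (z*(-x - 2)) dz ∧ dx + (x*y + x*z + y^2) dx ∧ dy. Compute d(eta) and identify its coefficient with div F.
d(eta) = (x) dx ∧ dy ∧ dz; div F = x

For a 2-form in R^3 of the form above, applying d gives a 3-form with coefficient ∂P/∂x + ∂Q/∂y + ∂R/∂z:
  ∂P/∂x = 0
  ∂Q/∂y = 0
  ∂R/∂z = x
Sum = x, which is exactly div F.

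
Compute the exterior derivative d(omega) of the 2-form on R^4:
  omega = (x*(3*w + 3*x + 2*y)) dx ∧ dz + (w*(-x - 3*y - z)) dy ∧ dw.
d(omega) = (-2*x) dx ∧ dy ∧ dz + (3*x) dx ∧ dz ∧ dw + (-w) dx ∧ dy ∧ dw + (w) dy ∧ dz ∧ dw

For a 2-form omega = sum_{i<j} g_{ij} dx_i ∧ dx_j, the exterior derivative is
  d(omega) = sum_{i<j} d(g_{ij}) ∧ dx_i ∧ dx_j = sum_{i<j, k} (∂g_{ij}/∂x_k) dx_k ∧ dx_i ∧ dx_j.
Expand each term, using dx_k ∧ dx_i ∧ dx_j = sgn(permutation) dx_{(a)} ∧ dx_{(b)} ∧ dx_{(c)} with (a < b < c) sorted:
  d(x*(3*w + 3*x + 2*y)) includes (∂/∂y)(x*(3*w + 3*x + 2*y)) dy = (2*x) dy, which multiplied by dx ∧ dz gives (-2*x) dx ∧ dy ∧ dz
  d(x*(3*w + 3*x + 2*y)) includes (∂/∂w)(x*(3*w + 3*x + 2*y)) dw = (3*x) dw, which multiplied by dx ∧ dz gives (3*x) dx ∧ dz ∧ dw
  d(w*(-x - 3*y - z)) includes (∂/∂x)(w*(-x - 3*y - z)) dx = (-w) dx, which multiplied by dy ∧ dw gives (-w) dx ∧ dy ∧ dw
  d(w*(-x - 3*y - z)) includes (∂/∂z)(w*(-x - 3*y - z)) dz = (-w) dz, which multiplied by dy ∧ dw gives (w) dy ∧ dz ∧ dw
Collecting like 3-forms: d(omega) = (-2*x) dx ∧ dy ∧ dz + (3*x) dx ∧ dz ∧ dw + (-w) dx ∧ dy ∧ dw + (w) dy ∧ dz ∧ dw.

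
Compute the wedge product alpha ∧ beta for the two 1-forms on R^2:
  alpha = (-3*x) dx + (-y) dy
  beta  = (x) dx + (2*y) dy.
alpha ∧ beta = (-5*x*y) dx ∧ dy

Distribute the wedge, using dx_i ∧ dx_j = -dx_j ∧ dx_i and dx_i ∧ dx_i = 0. For each pair (i, j) with i < j, the coefficient of dx_i ∧ dx_j in alpha ∧ beta is (alpha_i * beta_j - alpha_j * beta_i). Collecting: alpha ∧ beta = (-5*x*y) dx ∧ dy.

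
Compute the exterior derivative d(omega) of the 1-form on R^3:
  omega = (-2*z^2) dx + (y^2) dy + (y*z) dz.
d(omega) = (4*z) dx ∧ dz + (z) dy ∧ dz

For a 1-form omega = sum_i f_i dx_i, the exterior derivative is
  d(omega) = sum_{i < j} (∂f_j/∂x_i - ∂f_i/∂x_j) dx_i ∧ dx_j.
  coefficient of dx ∧ dz: ∂f_3/∂x - ∂f_1/∂z = ∂(y*z)/∂x - ∂(-2*z^2)/∂z = 4*z
  coefficient of dy ∧ dz: ∂f_3/∂y - ∂f_2/∂z = ∂(y*z)/∂y - ∂(y^2)/∂z = z
Assembling: d(omega) = (4*z) dx ∧ dz + (z) dy ∧ dz.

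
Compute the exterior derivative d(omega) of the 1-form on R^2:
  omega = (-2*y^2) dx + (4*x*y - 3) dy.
d(omega) = (8*y) dx ∧ dy

For a 1-form omega = sum_i f_i dx_i, the exterior derivative is
  d(omega) = sum_{i < j} (∂f_j/∂x_i - ∂f_i/∂x_j) dx_i ∧ dx_j.
  coefficient of dx ∧ dy: ∂f_2/∂x - ∂f_1/∂y = ∂(4*x*y - 3)/∂x - ∂(-2*y^2)/∂y = 8*y
Assembling: d(omega) = (8*y) dx ∧ dy.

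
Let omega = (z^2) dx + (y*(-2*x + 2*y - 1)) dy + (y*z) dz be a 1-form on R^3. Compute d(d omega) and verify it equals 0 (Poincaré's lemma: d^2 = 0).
d(d omega) = 0

Step 1: d omega = sum_{i<j} (∂f_j/∂x_i - ∂f_i/∂x_j) dx_i ∧ dx_j:
  coeff of dx ∧ dy: -2*y
  coeff of dx ∧ dz: -2*z
  coeff of dy ∧ dz: z
Step 2: Apply d again to each 2-form coefficient. The only possible 3-form in R^3 is dx ∧ dy ∧ dz, with coefficient
  ∂(coeff of dy∧dz)/∂x - ∂(coeff of dx∧dz)/∂y + ∂(coeff of dx∧dy)/∂z
  = ∂/∂x (z) - ∂/∂y (-2*z) + ∂/∂z (-2*y).
Each of these terms simplifies to sums of mixed partials that cancel in pairs. The result is 0 (by equality of mixed partials for smooth functions — Schwarz / Clairaut).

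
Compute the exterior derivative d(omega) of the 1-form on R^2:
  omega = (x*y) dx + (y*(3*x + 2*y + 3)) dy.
d(omega) = (-x + 3*y) dx ∧ dy

For a 1-form omega = sum_i f_i dx_i, the exterior derivative is
  d(omega) = sum_{i < j} (∂f_j/∂x_i - ∂f_i/∂x_j) dx_i ∧ dx_j.
  coefficient of dx ∧ dy: ∂f_2/∂x - ∂f_1/∂y = ∂(y*(3*x + 2*y + 3))/∂x - ∂(x*y)/∂y = -x + 3*y
Assembling: d(omega) = (-x + 3*y) dx ∧ dy.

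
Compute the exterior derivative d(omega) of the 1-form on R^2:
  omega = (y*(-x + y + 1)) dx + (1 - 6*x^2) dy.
d(omega) = (-11*x - 2*y - 1) dx ∧ dy

For a 1-form omega = sum_i f_i dx_i, the exterior derivative is
  d(omega) = sum_{i < j} (∂f_j/∂x_i - ∂f_i/∂x_j) dx_i ∧ dx_j.
  coefficient of dx ∧ dy: ∂f_2/∂x - ∂f_1/∂y = ∂(1 - 6*x^2)/∂x - ∂(y*(-x + y + 1))/∂y = -11*x - 2*y - 1
Assembling: d(omega) = (-11*x - 2*y - 1) dx ∧ dy.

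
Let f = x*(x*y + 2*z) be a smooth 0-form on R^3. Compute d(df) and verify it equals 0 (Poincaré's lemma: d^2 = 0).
d(df) = 0

Step 1: df = sum_i (∂f/∂x_i) dx_i = (2*x*y + 2*z) dx + (x^2) dy + (2*x) dz.
Step 2: Apply d again. Using the 1-form formula, the coefficient of dx ∧ dy in d(df) is ∂^2 f/∂x ∂y - ∂^2 f/∂y ∂x = (2*x) - (2*x) = 0 (equality of mixed partials for smooth f).
Similarly for dx ∧ dz and dy ∧ dz — all coefficients vanish. So d(df) = 0.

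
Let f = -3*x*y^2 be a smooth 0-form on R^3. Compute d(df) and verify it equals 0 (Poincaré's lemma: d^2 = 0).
d(df) = 0

Step 1: df = sum_i (∂f/∂x_i) dx_i = (-3*y^2) dx + (-6*x*y) dy + (0) dz.
Step 2: Apply d again. Using the 1-form formula, the coefficient of dx ∧ dy in d(df) is ∂^2 f/∂x ∂y - ∂^2 f/∂y ∂x = (-6*y) - (-6*y) = 0 (equality of mixed partials for smooth f).
Similarly for dx ∧ dz and dy ∧ dz — all coefficients vanish. So d(df) = 0.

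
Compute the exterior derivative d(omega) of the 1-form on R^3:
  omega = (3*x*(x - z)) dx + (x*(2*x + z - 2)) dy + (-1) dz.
d(omega) = (4*x + z - 2) dx ∧ dy + (3*x) dx ∧ dz + (-x) dy ∧ dz

For a 1-form omega = sum_i f_i dx_i, the exterior derivative is
  d(omega) = sum_{i < j} (∂f_j/∂x_i - ∂f_i/∂x_j) dx_i ∧ dx_j.
  coefficient of dx ∧ dy: ∂f_2/∂x - ∂f_1/∂y = ∂(x*(2*x + z - 2))/∂x - ∂(3*x*(x - z))/∂y = 4*x + z - 2
  coefficient of dx ∧ dz: ∂f_3/∂x - ∂f_1/∂z = ∂(-1)/∂x - ∂(3*x*(x - z))/∂z = 3*x
  coefficient of dy ∧ dz: ∂f_3/∂y - ∂f_2/∂z = ∂(-1)/∂y - ∂(x*(2*x + z - 2))/∂z = -x
Assembling: d(omega) = (4*x + z - 2) dx ∧ dy + (3*x) dx ∧ dz + (-x) dy ∧ dz.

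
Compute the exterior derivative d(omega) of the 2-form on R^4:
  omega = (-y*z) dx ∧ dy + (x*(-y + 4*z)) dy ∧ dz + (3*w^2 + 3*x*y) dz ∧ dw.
d(omega) = (-2*y + 4*z) dx ∧ dy ∧ dz + (3*y) dx ∧ dz ∧ dw + (3*x) dy ∧ dz ∧ dw

For a 2-form omega = sum_{i<j} g_{ij} dx_i ∧ dx_j, the exterior derivative is
  d(omega) = sum_{i<j} d(g_{ij}) ∧ dx_i ∧ dx_j = sum_{i<j, k} (∂g_{ij}/∂x_k) dx_k ∧ dx_i ∧ dx_j.
Expand each term, using dx_k ∧ dx_i ∧ dx_j = sgn(permutation) dx_{(a)} ∧ dx_{(b)} ∧ dx_{(c)} with (a < b < c) sorted:
  d(-y*z) includes (∂/∂z)(-y*z) dz = (-y) dz, which multiplied by dx ∧ dy gives (-y) dx ∧ dy ∧ dz
  d(x*(-y + 4*z)) includes (∂/∂x)(x*(-y + 4*z)) dx = (-y + 4*z) dx, which multiplied by dy ∧ dz gives (-y + 4*z) dx ∧ dy ∧ dz
  d(3*w^2 + 3*x*y) includes (∂/∂x)(3*w^2 + 3*x*y) dx = (3*y) dx, which multiplied by dz ∧ dw gives (3*y) dx ∧ dz ∧ dw
  d(3*w^2 + 3*x*y) includes (∂/∂y)(3*w^2 + 3*x*y) dy = (3*x) dy, which multiplied by dz ∧ dw gives (3*x) dy ∧ dz ∧ dw
Collecting like 3-forms: d(omega) = (-2*y + 4*z) dx ∧ dy ∧ dz + (3*y) dx ∧ dz ∧ dw + (3*x) dy ∧ dz ∧ dw.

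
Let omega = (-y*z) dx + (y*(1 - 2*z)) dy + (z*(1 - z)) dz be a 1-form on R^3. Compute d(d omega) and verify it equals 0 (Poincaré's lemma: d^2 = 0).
d(d omega) = 0

Step 1: d omega = sum_{i<j} (∂f_j/∂x_i - ∂f_i/∂x_j) dx_i ∧ dx_j:
  coeff of dx ∧ dy: z
  coeff of dx ∧ dz: y
  coeff of dy ∧ dz: 2*y
Step 2: Apply d again to each 2-form coefficient. The only possible 3-form in R^3 is dx ∧ dy ∧ dz, with coefficient
  ∂(coeff of dy∧dz)/∂x - ∂(coeff of dx∧dz)/∂y + ∂(coeff of dx∧dy)/∂z
  = ∂/∂x (2*y) - ∂/∂y (y) + ∂/∂z (z).
Each of these terms simplifies to sums of mixed partials that cancel in pairs. The result is 0 (by equality of mixed partials for smooth functions — Schwarz / Clairaut).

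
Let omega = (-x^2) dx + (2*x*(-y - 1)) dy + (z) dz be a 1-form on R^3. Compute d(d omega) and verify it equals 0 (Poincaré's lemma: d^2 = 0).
d(d omega) = 0

Step 1: d omega = sum_{i<j} (∂f_j/∂x_i - ∂f_i/∂x_j) dx_i ∧ dx_j:
  coeff of dx ∧ dy: -2*y - 2
  coeff of dx ∧ dz: 0
  coeff of dy ∧ dz: 0
Step 2: Apply d again to each 2-form coefficient. The only possible 3-form in R^3 is dx ∧ dy ∧ dz, with coefficient
  ∂(coeff of dy∧dz)/∂x - ∂(coeff of dx∧dz)/∂y + ∂(coeff of dx∧dy)/∂z
  = ∂/∂x (0) - ∂/∂y (0) + ∂/∂z (-2*y - 2).
Each of these terms simplifies to sums of mixed partials that cancel in pairs. The result is 0 (by equality of mixed partials for smooth functions — Schwarz / Clairaut).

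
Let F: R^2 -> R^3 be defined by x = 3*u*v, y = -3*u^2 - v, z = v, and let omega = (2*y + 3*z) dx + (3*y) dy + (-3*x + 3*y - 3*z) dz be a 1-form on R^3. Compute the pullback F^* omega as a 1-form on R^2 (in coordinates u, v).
F^* omega = (54*u^3 - 18*u^2*v + 18*u*v + 3*v^2) du + (-18*u^3 - 6*u*v - 3*v) dv

Using F^*(f dg) = (f ∘ F) d(g ∘ F), substitute each coordinate x_i by F_i(u, v) in f_i, and replace dx_i by d F_i = (∂F_i/∂u) du + (∂F_i/∂v) dv.
  For the x component: f_1(F) = -6*u^2 + v; d F_1 = (3*v) du + (3*u) dv
  For the y component: f_2(F) = -9*u^2 - 3*v; d F_2 = (-6*u) du + (-1) dv
  For the z component: f_3(F) = -9*u^2 - 9*u*v - 6*v; d F_3 = (0) du + (1) dv
Combining and collecting du, dv coefficients:
  coeff of du: 54*u^3 - 18*u^2*v + 18*u*v + 3*v^2
  coeff of dv: -18*u^3 - 6*u*v - 3*v
F^* omega = (54*u^3 - 18*u^2*v + 18*u*v + 3*v^2) du + (-18*u^3 - 6*u*v - 3*v) dv.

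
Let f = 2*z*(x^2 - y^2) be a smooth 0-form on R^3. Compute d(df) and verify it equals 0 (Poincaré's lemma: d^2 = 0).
d(df) = 0

Step 1: df = sum_i (∂f/∂x_i) dx_i = (4*x*z) dx + (-4*y*z) dy + (2*x^2 - 2*y^2) dz.
Step 2: Apply d again. Using the 1-form formula, the coefficient of dx ∧ dy in d(df) is ∂^2 f/∂x ∂y - ∂^2 f/∂y ∂x = (0) - (0) = 0 (equality of mixed partials for smooth f).
Similarly for dx ∧ dz and dy ∧ dz — all coefficients vanish. So d(df) = 0.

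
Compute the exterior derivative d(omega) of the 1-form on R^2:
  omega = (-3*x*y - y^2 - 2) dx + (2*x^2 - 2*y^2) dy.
d(omega) = (7*x + 2*y) dx ∧ dy

For a 1-form omega = sum_i f_i dx_i, the exterior derivative is
  d(omega) = sum_{i < j} (∂f_j/∂x_i - ∂f_i/∂x_j) dx_i ∧ dx_j.
  coefficient of dx ∧ dy: ∂f_2/∂x - ∂f_1/∂y = ∂(2*x^2 - 2*y^2)/∂x - ∂(-3*x*y - y^2 - 2)/∂y = 7*x + 2*y
Assembling: d(omega) = (7*x + 2*y) dx ∧ dy.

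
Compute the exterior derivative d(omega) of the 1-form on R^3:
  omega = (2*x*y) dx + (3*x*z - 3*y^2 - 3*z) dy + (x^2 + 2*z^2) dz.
d(omega) = (-2*x + 3*z) dx ∧ dy + (2*x) dx ∧ dz + (3 - 3*x) dy ∧ dz

For a 1-form omega = sum_i f_i dx_i, the exterior derivative is
  d(omega) = sum_{i < j} (∂f_j/∂x_i - ∂f_i/∂x_j) dx_i ∧ dx_j.
  coefficient of dx ∧ dy: ∂f_2/∂x - ∂f_1/∂y = ∂(3*x*z - 3*y^2 - 3*z)/∂x - ∂(2*x*y)/∂y = -2*x + 3*z
  coefficient of dx ∧ dz: ∂f_3/∂x - ∂f_1/∂z = ∂(x^2 + 2*z^2)/∂x - ∂(2*x*y)/∂z = 2*x
  coefficient of dy ∧ dz: ∂f_3/∂y - ∂f_2/∂z = ∂(x^2 + 2*z^2)/∂y - ∂(3*x*z - 3*y^2 - 3*z)/∂z = 3 - 3*x
Assembling: d(omega) = (-2*x + 3*z) dx ∧ dy + (2*x) dx ∧ dz + (3 - 3*x) dy ∧ dz.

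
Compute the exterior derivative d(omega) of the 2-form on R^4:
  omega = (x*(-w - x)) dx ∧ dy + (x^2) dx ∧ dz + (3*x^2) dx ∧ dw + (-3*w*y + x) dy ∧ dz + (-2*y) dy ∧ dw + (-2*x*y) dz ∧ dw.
d(omega) = (-x) dx ∧ dy ∧ dw + (1) dx ∧ dy ∧ dz + (-2*x - 3*y) dy ∧ dz ∧ dw + (-2*y) dx ∧ dz ∧ dw

For a 2-form omega = sum_{i<j} g_{ij} dx_i ∧ dx_j, the exterior derivative is
  d(omega) = sum_{i<j} d(g_{ij}) ∧ dx_i ∧ dx_j = sum_{i<j, k} (∂g_{ij}/∂x_k) dx_k ∧ dx_i ∧ dx_j.
Expand each term, using dx_k ∧ dx_i ∧ dx_j = sgn(permutation) dx_{(a)} ∧ dx_{(b)} ∧ dx_{(c)} with (a < b < c) sorted:
  d(x*(-w - x)) includes (∂/∂w)(x*(-w - x)) dw = (-x) dw, which multiplied by dx ∧ dy gives (-x) dx ∧ dy ∧ dw
  d(-3*w*y + x) includes (∂/∂x)(-3*w*y + x) dx = (1) dx, which multiplied by dy ∧ dz gives (1) dx ∧ dy ∧ dz
  d(-3*w*y + x) includes (∂/∂w)(-3*w*y + x) dw = (-3*y) dw, which multiplied by dy ∧ dz gives (-3*y) dy ∧ dz ∧ dw
  d(-2*x*y) includes (∂/∂x)(-2*x*y) dx = (-2*y) dx, which multiplied by dz ∧ dw gives (-2*y) dx ∧ dz ∧ dw
  d(-2*x*y) includes (∂/∂y)(-2*x*y) dy = (-2*x) dy, which multiplied by dz ∧ dw gives (-2*x) dy ∧ dz ∧ dw
Collecting like 3-forms: d(omega) = (-x) dx ∧ dy ∧ dw + (1) dx ∧ dy ∧ dz + (-2*x - 3*y) dy ∧ dz ∧ dw + (-2*y) dx ∧ dz ∧ dw.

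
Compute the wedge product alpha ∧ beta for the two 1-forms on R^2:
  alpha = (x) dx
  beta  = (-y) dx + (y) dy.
alpha ∧ beta = (x*y) dx ∧ dy

Distribute the wedge, using dx_i ∧ dx_j = -dx_j ∧ dx_i and dx_i ∧ dx_i = 0. For each pair (i, j) with i < j, the coefficient of dx_i ∧ dx_j in alpha ∧ beta is (alpha_i * beta_j - alpha_j * beta_i). Collecting: alpha ∧ beta = (x*y) dx ∧ dy.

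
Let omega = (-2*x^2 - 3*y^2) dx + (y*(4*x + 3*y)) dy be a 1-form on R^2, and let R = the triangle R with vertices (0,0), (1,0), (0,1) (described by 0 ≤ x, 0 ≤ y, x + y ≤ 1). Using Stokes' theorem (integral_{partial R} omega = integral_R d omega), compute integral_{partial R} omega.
integral_(partial R) omega = 5/3

Stokes: integral_partial_R omega = integral_R d omega with d omega = (∂Q/∂x - ∂P/∂y) dx ∧ dy.
  ∂Q/∂x = 4*y
  ∂P/∂y = -6*y
  integrand = ∂Q/∂x - ∂P/∂y = 10*y.
Integrating over R: integral_0^1 integral_0^{1-x} (10*y) dy dx = 5/3.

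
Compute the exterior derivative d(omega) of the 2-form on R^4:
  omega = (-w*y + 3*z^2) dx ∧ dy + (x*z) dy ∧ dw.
d(omega) = (6*z) dx ∧ dy ∧ dz + (-y + z) dx ∧ dy ∧ dw + (-x) dy ∧ dz ∧ dw

For a 2-form omega = sum_{i<j} g_{ij} dx_i ∧ dx_j, the exterior derivative is
  d(omega) = sum_{i<j} d(g_{ij}) ∧ dx_i ∧ dx_j = sum_{i<j, k} (∂g_{ij}/∂x_k) dx_k ∧ dx_i ∧ dx_j.
Expand each term, using dx_k ∧ dx_i ∧ dx_j = sgn(permutation) dx_{(a)} ∧ dx_{(b)} ∧ dx_{(c)} with (a < b < c) sorted:
  d(-w*y + 3*z^2) includes (∂/∂z)(-w*y + 3*z^2) dz = (6*z) dz, which multiplied by dx ∧ dy gives (6*z) dx ∧ dy ∧ dz
  d(-w*y + 3*z^2) includes (∂/∂w)(-w*y + 3*z^2) dw = (-y) dw, which multiplied by dx ∧ dy gives (-y) dx ∧ dy ∧ dw
  d(x*z) includes (∂/∂x)(x*z) dx = (z) dx, which multiplied by dy ∧ dw gives (z) dx ∧ dy ∧ dw
  d(x*z) includes (∂/∂z)(x*z) dz = (x) dz, which multiplied by dy ∧ dw gives (-x) dy ∧ dz ∧ dw
Collecting like 3-forms: d(omega) = (6*z) dx ∧ dy ∧ dz + (-y + z) dx ∧ dy ∧ dw + (-x) dy ∧ dz ∧ dw.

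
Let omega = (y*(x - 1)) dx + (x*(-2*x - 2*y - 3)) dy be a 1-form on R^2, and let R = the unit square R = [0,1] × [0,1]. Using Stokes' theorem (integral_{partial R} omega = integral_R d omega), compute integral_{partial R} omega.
integral_(partial R) omega = -11/2

Stokes: integral_partial_R omega = integral_R d omega with d omega = (∂Q/∂x - ∂P/∂y) dx ∧ dy.
  ∂Q/∂x = -4*x - 2*y - 3
  ∂P/∂y = x - 1
  integrand = ∂Q/∂x - ∂P/∂y = -5*x - 2*y - 2.
Integrating over R: integral_0^1 integral_0^1 (-5*x - 2*y - 2) dx dy = -11/2.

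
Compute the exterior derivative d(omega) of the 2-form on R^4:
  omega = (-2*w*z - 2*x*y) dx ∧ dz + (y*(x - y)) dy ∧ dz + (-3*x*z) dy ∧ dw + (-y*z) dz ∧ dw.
d(omega) = (2*x + y) dx ∧ dy ∧ dz + (-2*z) dx ∧ dz ∧ dw + (-3*z) dx ∧ dy ∧ dw + (3*x - z) dy ∧ dz ∧ dw

For a 2-form omega = sum_{i<j} g_{ij} dx_i ∧ dx_j, the exterior derivative is
  d(omega) = sum_{i<j} d(g_{ij}) ∧ dx_i ∧ dx_j = sum_{i<j, k} (∂g_{ij}/∂x_k) dx_k ∧ dx_i ∧ dx_j.
Expand each term, using dx_k ∧ dx_i ∧ dx_j = sgn(permutation) dx_{(a)} ∧ dx_{(b)} ∧ dx_{(c)} with (a < b < c) sorted:
  d(-2*w*z - 2*x*y) includes (∂/∂y)(-2*w*z - 2*x*y) dy = (-2*x) dy, which multiplied by dx ∧ dz gives (2*x) dx ∧ dy ∧ dz
  d(-2*w*z - 2*x*y) includes (∂/∂w)(-2*w*z - 2*x*y) dw = (-2*z) dw, which multiplied by dx ∧ dz gives (-2*z) dx ∧ dz ∧ dw
  d(y*(x - y)) includes (∂/∂x)(y*(x - y)) dx = (y) dx, which multiplied by dy ∧ dz gives (y) dx ∧ dy ∧ dz
  d(-3*x*z) includes (∂/∂x)(-3*x*z) dx = (-3*z) dx, which multiplied by dy ∧ dw gives (-3*z) dx ∧ dy ∧ dw
  d(-3*x*z) includes (∂/∂z)(-3*x*z) dz = (-3*x) dz, which multiplied by dy ∧ dw gives (3*x) dy ∧ dz ∧ dw
  d(-y*z) includes (∂/∂y)(-y*z) dy = (-z) dy, which multiplied by dz ∧ dw gives (-z) dy ∧ dz ∧ dw
Collecting like 3-forms: d(omega) = (2*x + y) dx ∧ dy ∧ dz + (-2*z) dx ∧ dz ∧ dw + (-3*z) dx ∧ dy ∧ dw + (3*x - z) dy ∧ dz ∧ dw.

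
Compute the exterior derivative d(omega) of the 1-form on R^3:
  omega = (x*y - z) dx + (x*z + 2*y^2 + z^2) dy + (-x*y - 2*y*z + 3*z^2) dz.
d(omega) = (-x + z) dx ∧ dy + (1 - y) dx ∧ dz + (-2*x - 4*z) dy ∧ dz

For a 1-form omega = sum_i f_i dx_i, the exterior derivative is
  d(omega) = sum_{i < j} (∂f_j/∂x_i - ∂f_i/∂x_j) dx_i ∧ dx_j.
  coefficient of dx ∧ dy: ∂f_2/∂x - ∂f_1/∂y = ∂(x*z + 2*y^2 + z^2)/∂x - ∂(x*y - z)/∂y = -x + z
  coefficient of dx ∧ dz: ∂f_3/∂x - ∂f_1/∂z = ∂(-x*y - 2*y*z + 3*z^2)/∂x - ∂(x*y - z)/∂z = 1 - y
  coefficient of dy ∧ dz: ∂f_3/∂y - ∂f_2/∂z = ∂(-x*y - 2*y*z + 3*z^2)/∂y - ∂(x*z + 2*y^2 + z^2)/∂z = -2*x - 4*z
Assembling: d(omega) = (-x + z) dx ∧ dy + (1 - y) dx ∧ dz + (-2*x - 4*z) dy ∧ dz.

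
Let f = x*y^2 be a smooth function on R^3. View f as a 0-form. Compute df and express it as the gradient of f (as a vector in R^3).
df = (y^2) dx + (2*x*y) dy + (0) dz; grad f = (y^2, 2*x*y, 0)

For a 0-form f, d f = (∂f/∂x) dx + (∂f/∂y) dy + (∂f/∂z) dz. The components of the vector representation are exactly the entries of grad f in Cartesian coordinates:
  ∂f/∂x = y^2
  ∂f/∂y = 2*x*y
  ∂f/∂z = 0.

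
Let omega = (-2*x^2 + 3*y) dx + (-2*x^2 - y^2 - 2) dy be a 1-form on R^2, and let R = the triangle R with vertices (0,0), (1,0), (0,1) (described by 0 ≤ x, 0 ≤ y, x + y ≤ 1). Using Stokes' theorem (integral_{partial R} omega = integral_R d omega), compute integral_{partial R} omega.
integral_(partial R) omega = -13/6

Stokes: integral_partial_R omega = integral_R d omega with d omega = (∂Q/∂x - ∂P/∂y) dx ∧ dy.
  ∂Q/∂x = -4*x
  ∂P/∂y = 3
  integrand = ∂Q/∂x - ∂P/∂y = -4*x - 3.
Integrating over R: integral_0^1 integral_0^{1-x} (-4*x - 3) dy dx = -13/6.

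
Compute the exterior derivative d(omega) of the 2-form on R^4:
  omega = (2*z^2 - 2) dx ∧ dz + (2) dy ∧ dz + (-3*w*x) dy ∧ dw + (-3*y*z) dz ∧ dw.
d(omega) = (-3*w) dx ∧ dy ∧ dw + (-3*z) dy ∧ dz ∧ dw

For a 2-form omega = sum_{i<j} g_{ij} dx_i ∧ dx_j, the exterior derivative is
  d(omega) = sum_{i<j} d(g_{ij}) ∧ dx_i ∧ dx_j = sum_{i<j, k} (∂g_{ij}/∂x_k) dx_k ∧ dx_i ∧ dx_j.
Expand each term, using dx_k ∧ dx_i ∧ dx_j = sgn(permutation) dx_{(a)} ∧ dx_{(b)} ∧ dx_{(c)} with (a < b < c) sorted:
  d(-3*w*x) includes (∂/∂x)(-3*w*x) dx = (-3*w) dx, which multiplied by dy ∧ dw gives (-3*w) dx ∧ dy ∧ dw
  d(-3*y*z) includes (∂/∂y)(-3*y*z) dy = (-3*z) dy, which multiplied by dz ∧ dw gives (-3*z) dy ∧ dz ∧ dw
Collecting like 3-forms: d(omega) = (-3*w) dx ∧ dy ∧ dw + (-3*z) dy ∧ dz ∧ dw.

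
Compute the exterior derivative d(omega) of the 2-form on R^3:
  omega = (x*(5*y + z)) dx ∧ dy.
d(omega) = (x) dx ∧ dy ∧ dz

For a 2-form omega = sum_{i<j} g_{ij} dx_i ∧ dx_j, the exterior derivative is
  d(omega) = sum_{i<j} d(g_{ij}) ∧ dx_i ∧ dx_j = sum_{i<j, k} (∂g_{ij}/∂x_k) dx_k ∧ dx_i ∧ dx_j.
Expand each term, using dx_k ∧ dx_i ∧ dx_j = sgn(permutation) dx_{(a)} ∧ dx_{(b)} ∧ dx_{(c)} with (a < b < c) sorted:
  d(x*(5*y + z)) includes (∂/∂z)(x*(5*y + z)) dz = (x) dz, which multiplied by dx ∧ dy gives (x) dx ∧ dy ∧ dz
Collecting like 3-forms: d(omega) = (x) dx ∧ dy ∧ dz.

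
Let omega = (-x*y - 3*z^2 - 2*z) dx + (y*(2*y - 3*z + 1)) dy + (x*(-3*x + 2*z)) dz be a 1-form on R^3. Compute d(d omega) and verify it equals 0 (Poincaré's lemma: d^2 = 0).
d(d omega) = 0

Step 1: d omega = sum_{i<j} (∂f_j/∂x_i - ∂f_i/∂x_j) dx_i ∧ dx_j:
  coeff of dx ∧ dy: x
  coeff of dx ∧ dz: -6*x + 8*z + 2
  coeff of dy ∧ dz: 3*y
Step 2: Apply d again to each 2-form coefficient. The only possible 3-form in R^3 is dx ∧ dy ∧ dz, with coefficient
  ∂(coeff of dy∧dz)/∂x - ∂(coeff of dx∧dz)/∂y + ∂(coeff of dx∧dy)/∂z
  = ∂/∂x (3*y) - ∂/∂y (-6*x + 8*z + 2) + ∂/∂z (x).
Each of these terms simplifies to sums of mixed partials that cancel in pairs. The result is 0 (by equality of mixed partials for smooth functions — Schwarz / Clairaut).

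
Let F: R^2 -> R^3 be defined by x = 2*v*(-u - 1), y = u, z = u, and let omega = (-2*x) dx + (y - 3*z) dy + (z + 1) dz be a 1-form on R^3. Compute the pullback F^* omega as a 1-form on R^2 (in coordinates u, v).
F^* omega = (-8*u*v^2 - u - 8*v^2 + 1) du + (8*v*(-u^2 - 2*u - 1)) dv

Using F^*(f dg) = (f ∘ F) d(g ∘ F), substitute each coordinate x_i by F_i(u, v) in f_i, and replace dx_i by d F_i = (∂F_i/∂u) du + (∂F_i/∂v) dv.
  For the x component: f_1(F) = 4*v*(u + 1); d F_1 = (-2*v) du + (-2*u - 2) dv
  For the y component: f_2(F) = -2*u; d F_2 = (1) du + (0) dv
  For the z component: f_3(F) = u + 1; d F_3 = (1) du + (0) dv
Combining and collecting du, dv coefficients:
  coeff of du: -8*u*v^2 - u - 8*v^2 + 1
  coeff of dv: 8*v*(-u^2 - 2*u - 1)
F^* omega = (-8*u*v^2 - u - 8*v^2 + 1) du + (8*v*(-u^2 - 2*u - 1)) dv.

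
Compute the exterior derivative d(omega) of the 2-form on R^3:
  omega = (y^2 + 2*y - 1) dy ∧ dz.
d(omega) = 0

For a 2-form omega = sum_{i<j} g_{ij} dx_i ∧ dx_j, the exterior derivative is
  d(omega) = sum_{i<j} d(g_{ij}) ∧ dx_i ∧ dx_j = sum_{i<j, k} (∂g_{ij}/∂x_k) dx_k ∧ dx_i ∧ dx_j.
Expand each term, using dx_k ∧ dx_i ∧ dx_j = sgn(permutation) dx_{(a)} ∧ dx_{(b)} ∧ dx_{(c)} with (a < b < c) sorted:

Collecting like 3-forms: d(omega) = 0.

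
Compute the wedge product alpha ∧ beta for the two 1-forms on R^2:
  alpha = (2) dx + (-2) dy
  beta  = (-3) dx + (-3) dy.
alpha ∧ beta = (-12) dx ∧ dy

Distribute the wedge, using dx_i ∧ dx_j = -dx_j ∧ dx_i and dx_i ∧ dx_i = 0. For each pair (i, j) with i < j, the coefficient of dx_i ∧ dx_j in alpha ∧ beta is (alpha_i * beta_j - alpha_j * beta_i). Collecting: alpha ∧ beta = (-12) dx ∧ dy.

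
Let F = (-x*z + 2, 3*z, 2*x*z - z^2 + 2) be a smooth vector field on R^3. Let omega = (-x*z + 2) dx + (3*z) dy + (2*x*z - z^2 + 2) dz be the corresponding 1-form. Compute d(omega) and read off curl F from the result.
d(omega) = (-3) dy ∧ dz + (-x - 2*z) dz ∧ dx + (0) dx ∧ dy; curl F = (-3, -x - 2*z, 0)

d omega = sum_{i<j} (∂f_j/∂x_i - ∂f_i/∂x_j) dx_i ∧ dx_j. Under the identification (dy ∧ dz, dz ∧ dx, dx ∧ dy) ↔ (e_x, e_y, e_z), the coefficients are exactly the components of curl F. Compute:
  ∂R/∂y - ∂Q/∂z = (0) - (3) = -3
  ∂P/∂z - ∂R/∂x = (-x) - (2*z) = -x - 2*z
  ∂Q/∂x - ∂P/∂y = (0) - (0) = 0.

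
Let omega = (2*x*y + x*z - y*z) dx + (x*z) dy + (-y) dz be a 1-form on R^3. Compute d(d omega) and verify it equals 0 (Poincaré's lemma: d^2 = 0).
d(d omega) = 0

Step 1: d omega = sum_{i<j} (∂f_j/∂x_i - ∂f_i/∂x_j) dx_i ∧ dx_j:
  coeff of dx ∧ dy: -2*x + 2*z
  coeff of dx ∧ dz: -x + y
  coeff of dy ∧ dz: -x - 1
Step 2: Apply d again to each 2-form coefficient. The only possible 3-form in R^3 is dx ∧ dy ∧ dz, with coefficient
  ∂(coeff of dy∧dz)/∂x - ∂(coeff of dx∧dz)/∂y + ∂(coeff of dx∧dy)/∂z
  = ∂/∂x (-x - 1) - ∂/∂y (-x + y) + ∂/∂z (-2*x + 2*z).
Each of these terms simplifies to sums of mixed partials that cancel in pairs. The result is 0 (by equality of mixed partials for smooth functions — Schwarz / Clairaut).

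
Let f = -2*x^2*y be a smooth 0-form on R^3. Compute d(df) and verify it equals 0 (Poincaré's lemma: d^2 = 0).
d(df) = 0

Step 1: df = sum_i (∂f/∂x_i) dx_i = (-4*x*y) dx + (-2*x^2) dy + (0) dz.
Step 2: Apply d again. Using the 1-form formula, the coefficient of dx ∧ dy in d(df) is ∂^2 f/∂x ∂y - ∂^2 f/∂y ∂x = (-4*x) - (-4*x) = 0 (equality of mixed partials for smooth f).
Similarly for dx ∧ dz and dy ∧ dz — all coefficients vanish. So d(df) = 0.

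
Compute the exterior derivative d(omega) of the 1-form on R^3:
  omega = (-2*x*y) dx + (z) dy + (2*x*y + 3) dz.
d(omega) = (2*x) dx ∧ dy + (2*y) dx ∧ dz + (2*x - 1) dy ∧ dz

For a 1-form omega = sum_i f_i dx_i, the exterior derivative is
  d(omega) = sum_{i < j} (∂f_j/∂x_i - ∂f_i/∂x_j) dx_i ∧ dx_j.
  coefficient of dx ∧ dy: ∂f_2/∂x - ∂f_1/∂y = ∂(z)/∂x - ∂(-2*x*y)/∂y = 2*x
  coefficient of dx ∧ dz: ∂f_3/∂x - ∂f_1/∂z = ∂(2*x*y + 3)/∂x - ∂(-2*x*y)/∂z = 2*y
  coefficient of dy ∧ dz: ∂f_3/∂y - ∂f_2/∂z = ∂(2*x*y + 3)/∂y - ∂(z)/∂z = 2*x - 1
Assembling: d(omega) = (2*x) dx ∧ dy + (2*y) dx ∧ dz + (2*x - 1) dy ∧ dz.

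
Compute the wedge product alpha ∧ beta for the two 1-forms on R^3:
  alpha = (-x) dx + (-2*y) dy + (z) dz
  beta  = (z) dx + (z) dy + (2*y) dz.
alpha ∧ beta = (z*(-x + 2*y)) dx ∧ dy + (-2*x*y - z^2) dx ∧ dz + (-4*y^2 - z^2) dy ∧ dz

Distribute the wedge, using dx_i ∧ dx_j = -dx_j ∧ dx_i and dx_i ∧ dx_i = 0. For each pair (i, j) with i < j, the coefficient of dx_i ∧ dx_j in alpha ∧ beta is (alpha_i * beta_j - alpha_j * beta_i). Collecting: alpha ∧ beta = (z*(-x + 2*y)) dx ∧ dy + (-2*x*y - z^2) dx ∧ dz + (-4*y^2 - z^2) dy ∧ dz.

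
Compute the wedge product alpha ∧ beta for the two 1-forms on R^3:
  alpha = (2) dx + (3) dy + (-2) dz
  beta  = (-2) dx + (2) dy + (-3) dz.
alpha ∧ beta = (10) dx ∧ dy + (-10) dx ∧ dz + (-5) dy ∧ dz

Distribute the wedge, using dx_i ∧ dx_j = -dx_j ∧ dx_i and dx_i ∧ dx_i = 0. For each pair (i, j) with i < j, the coefficient of dx_i ∧ dx_j in alpha ∧ beta is (alpha_i * beta_j - alpha_j * beta_i). Collecting: alpha ∧ beta = (10) dx ∧ dy + (-10) dx ∧ dz + (-5) dy ∧ dz.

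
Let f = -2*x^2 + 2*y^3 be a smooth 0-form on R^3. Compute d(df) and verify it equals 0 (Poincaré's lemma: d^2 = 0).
d(df) = 0

Step 1: df = sum_i (∂f/∂x_i) dx_i = (-4*x) dx + (6*y^2) dy + (0) dz.
Step 2: Apply d again. Using the 1-form formula, the coefficient of dx ∧ dy in d(df) is ∂^2 f/∂x ∂y - ∂^2 f/∂y ∂x = (0) - (0) = 0 (equality of mixed partials for smooth f).
Similarly for dx ∧ dz and dy ∧ dz — all coefficients vanish. So d(df) = 0.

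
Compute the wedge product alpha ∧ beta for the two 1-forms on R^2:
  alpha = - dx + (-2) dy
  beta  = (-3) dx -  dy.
alpha ∧ beta = (-5) dx ∧ dy

Distribute the wedge, using dx_i ∧ dx_j = -dx_j ∧ dx_i and dx_i ∧ dx_i = 0. For each pair (i, j) with i < j, the coefficient of dx_i ∧ dx_j in alpha ∧ beta is (alpha_i * beta_j - alpha_j * beta_i). Collecting: alpha ∧ beta = (-5) dx ∧ dy.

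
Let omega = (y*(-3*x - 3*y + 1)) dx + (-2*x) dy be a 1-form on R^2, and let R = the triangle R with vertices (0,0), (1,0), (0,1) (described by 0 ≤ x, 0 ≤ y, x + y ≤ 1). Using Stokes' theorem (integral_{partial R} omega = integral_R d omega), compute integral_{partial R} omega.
integral_(partial R) omega = 0

Stokes: integral_partial_R omega = integral_R d omega with d omega = (∂Q/∂x - ∂P/∂y) dx ∧ dy.
  ∂Q/∂x = -2
  ∂P/∂y = -3*x - 6*y + 1
  integrand = ∂Q/∂x - ∂P/∂y = 3*x + 6*y - 3.
Integrating over R: integral_0^1 integral_0^{1-x} (3*x + 6*y - 3) dy dx = 0.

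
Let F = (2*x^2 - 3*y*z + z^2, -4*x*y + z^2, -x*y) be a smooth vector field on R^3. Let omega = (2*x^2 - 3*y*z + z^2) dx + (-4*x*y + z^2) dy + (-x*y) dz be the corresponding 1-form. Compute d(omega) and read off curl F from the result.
d(omega) = (-x - 2*z) dy ∧ dz + (-2*y + 2*z) dz ∧ dx + (-4*y + 3*z) dx ∧ dy; curl F = (-x - 2*z, -2*y + 2*z, -4*y + 3*z)

d omega = sum_{i<j} (∂f_j/∂x_i - ∂f_i/∂x_j) dx_i ∧ dx_j. Under the identification (dy ∧ dz, dz ∧ dx, dx ∧ dy) ↔ (e_x, e_y, e_z), the coefficients are exactly the components of curl F. Compute:
  ∂R/∂y - ∂Q/∂z = (-x) - (2*z) = -x - 2*z
  ∂P/∂z - ∂R/∂x = (-3*y + 2*z) - (-y) = -2*y + 2*z
  ∂Q/∂x - ∂P/∂y = (-4*y) - (-3*z) = -4*y + 3*z.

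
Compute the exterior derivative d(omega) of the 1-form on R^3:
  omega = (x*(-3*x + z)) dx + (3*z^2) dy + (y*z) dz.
d(omega) = (-x) dx ∧ dz + (-5*z) dy ∧ dz

For a 1-form omega = sum_i f_i dx_i, the exterior derivative is
  d(omega) = sum_{i < j} (∂f_j/∂x_i - ∂f_i/∂x_j) dx_i ∧ dx_j.
  coefficient of dx ∧ dz: ∂f_3/∂x - ∂f_1/∂z = ∂(y*z)/∂x - ∂(x*(-3*x + z))/∂z = -x
  coefficient of dy ∧ dz: ∂f_3/∂y - ∂f_2/∂z = ∂(y*z)/∂y - ∂(3*z^2)/∂z = -5*z
Assembling: d(omega) = (-x) dx ∧ dz + (-5*z) dy ∧ dz.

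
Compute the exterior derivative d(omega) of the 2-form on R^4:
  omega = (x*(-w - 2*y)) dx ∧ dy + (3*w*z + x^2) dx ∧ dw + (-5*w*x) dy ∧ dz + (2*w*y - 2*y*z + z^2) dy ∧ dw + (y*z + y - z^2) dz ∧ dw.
d(omega) = (-x) dx ∧ dy ∧ dw + (-3*w) dx ∧ dz ∧ dw + (-5*w) dx ∧ dy ∧ dz + (-5*x + 2*y - z + 1) dy ∧ dz ∧ dw

For a 2-form omega = sum_{i<j} g_{ij} dx_i ∧ dx_j, the exterior derivative is
  d(omega) = sum_{i<j} d(g_{ij}) ∧ dx_i ∧ dx_j = sum_{i<j, k} (∂g_{ij}/∂x_k) dx_k ∧ dx_i ∧ dx_j.
Expand each term, using dx_k ∧ dx_i ∧ dx_j = sgn(permutation) dx_{(a)} ∧ dx_{(b)} ∧ dx_{(c)} with (a < b < c) sorted:
  d(x*(-w - 2*y)) includes (∂/∂w)(x*(-w - 2*y)) dw = (-x) dw, which multiplied by dx ∧ dy gives (-x) dx ∧ dy ∧ dw
  d(3*w*z + x^2) includes (∂/∂z)(3*w*z + x^2) dz = (3*w) dz, which multiplied by dx ∧ dw gives (-3*w) dx ∧ dz ∧ dw
  d(-5*w*x) includes (∂/∂x)(-5*w*x) dx = (-5*w) dx, which multiplied by dy ∧ dz gives (-5*w) dx ∧ dy ∧ dz
  d(-5*w*x) includes (∂/∂w)(-5*w*x) dw = (-5*x) dw, which multiplied by dy ∧ dz gives (-5*x) dy ∧ dz ∧ dw
  d(2*w*y - 2*y*z + z^2) includes (∂/∂z)(2*w*y - 2*y*z + z^2) dz = (-2*y + 2*z) dz, which multiplied by dy ∧ dw gives (2*y - 2*z) dy ∧ dz ∧ dw
  d(y*z + y - z^2) includes (∂/∂y)(y*z + y - z^2) dy = (z + 1) dy, which multiplied by dz ∧ dw gives (z + 1) dy ∧ dz ∧ dw
Collecting like 3-forms: d(omega) = (-x) dx ∧ dy ∧ dw + (-3*w) dx ∧ dz ∧ dw + (-5*w) dx ∧ dy ∧ dz + (-5*x + 2*y - z + 1) dy ∧ dz ∧ dw.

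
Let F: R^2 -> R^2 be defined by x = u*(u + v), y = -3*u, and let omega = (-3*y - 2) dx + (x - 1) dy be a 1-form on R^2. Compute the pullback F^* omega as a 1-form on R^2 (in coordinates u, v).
F^* omega = (15*u^2 + 6*u*v - 4*u - 2*v + 3) du + (u*(9*u - 2)) dv

Using F^*(f dg) = (f ∘ F) d(g ∘ F), substitute each coordinate x_i by F_i(u, v) in f_i, and replace dx_i by d F_i = (∂F_i/∂u) du + (∂F_i/∂v) dv.
  For the x component: f_1(F) = 9*u - 2; d F_1 = (2*u + v) du + (u) dv
  For the y component: f_2(F) = u^2 + u*v - 1; d F_2 = (-3) du + (0) dv
Combining and collecting du, dv coefficients:
  coeff of du: 15*u^2 + 6*u*v - 4*u - 2*v + 3
  coeff of dv: u*(9*u - 2)
F^* omega = (15*u^2 + 6*u*v - 4*u - 2*v + 3) du + (u*(9*u - 2)) dv.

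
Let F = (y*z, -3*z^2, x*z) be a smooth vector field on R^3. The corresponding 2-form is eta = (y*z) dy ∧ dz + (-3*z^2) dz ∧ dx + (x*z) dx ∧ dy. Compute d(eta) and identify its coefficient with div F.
d(eta) = (x) dx ∧ dy ∧ dz; div F = x

For a 2-form in R^3 of the form above, applying d gives a 3-form with coefficient ∂P/∂x + ∂Q/∂y + ∂R/∂z:
  ∂P/∂x = 0
  ∂Q/∂y = 0
  ∂R/∂z = x
Sum = x, which is exactly div F.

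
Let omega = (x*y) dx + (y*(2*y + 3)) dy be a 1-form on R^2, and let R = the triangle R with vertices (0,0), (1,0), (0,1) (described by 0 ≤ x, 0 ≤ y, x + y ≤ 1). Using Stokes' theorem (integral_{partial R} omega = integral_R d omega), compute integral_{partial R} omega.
integral_(partial R) omega = -1/6

Stokes: integral_partial_R omega = integral_R d omega with d omega = (∂Q/∂x - ∂P/∂y) dx ∧ dy.
  ∂Q/∂x = 0
  ∂P/∂y = x
  integrand = ∂Q/∂x - ∂P/∂y = -x.
Integrating over R: integral_0^1 integral_0^{1-x} (-x) dy dx = -1/6.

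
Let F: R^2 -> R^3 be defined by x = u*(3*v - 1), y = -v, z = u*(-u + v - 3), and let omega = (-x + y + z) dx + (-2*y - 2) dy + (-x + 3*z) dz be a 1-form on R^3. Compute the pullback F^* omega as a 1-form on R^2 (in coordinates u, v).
F^* omega = (6*u^3 - 6*u^2*v + 26*u^2 - 6*u*v^2 - 12*u*v + 26*u - 3*v^2 + v) du + (-6*u^3 - 6*u^2*v - 14*u^2 - 3*u*v - 2*v + 2) dv

Using F^*(f dg) = (f ∘ F) d(g ∘ F), substitute each coordinate x_i by F_i(u, v) in f_i, and replace dx_i by d F_i = (∂F_i/∂u) du + (∂F_i/∂v) dv.
  For the x component: f_1(F) = -u^2 - 2*u*v - 2*u - v; d F_1 = (3*v - 1) du + (3*u) dv
  For the y component: f_2(F) = 2*v - 2; d F_2 = (0) du + (-1) dv
  For the z component: f_3(F) = u*(-3*u - 8); d F_3 = (-2*u + v - 3) du + (u) dv
Combining and collecting du, dv coefficients:
  coeff of du: 6*u^3 - 6*u^2*v + 26*u^2 - 6*u*v^2 - 12*u*v + 26*u - 3*v^2 + v
  coeff of dv: -6*u^3 - 6*u^2*v - 14*u^2 - 3*u*v - 2*v + 2
F^* omega = (6*u^3 - 6*u^2*v + 26*u^2 - 6*u*v^2 - 12*u*v + 26*u - 3*v^2 + v) du + (-6*u^3 - 6*u^2*v - 14*u^2 - 3*u*v - 2*v + 2) dv.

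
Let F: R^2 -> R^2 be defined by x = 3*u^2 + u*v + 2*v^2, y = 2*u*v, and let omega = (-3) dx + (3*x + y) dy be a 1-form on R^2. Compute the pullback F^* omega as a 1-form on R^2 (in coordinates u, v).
F^* omega = (18*u^2*v + 10*u*v^2 - 18*u + 12*v^3 - 3*v) du + (18*u^3 + 10*u^2*v + 12*u*v^2 - 3*u - 12*v) dv

Using F^*(f dg) = (f ∘ F) d(g ∘ F), substitute each coordinate x_i by F_i(u, v) in f_i, and replace dx_i by d F_i = (∂F_i/∂u) du + (∂F_i/∂v) dv.
  For the x component: f_1(F) = -3; d F_1 = (6*u + v) du + (u + 4*v) dv
  For the y component: f_2(F) = 9*u^2 + 5*u*v + 6*v^2; d F_2 = (2*v) du + (2*u) dv
Combining and collecting du, dv coefficients:
  coeff of du: 18*u^2*v + 10*u*v^2 - 18*u + 12*v^3 - 3*v
  coeff of dv: 18*u^3 + 10*u^2*v + 12*u*v^2 - 3*u - 12*v
F^* omega = (18*u^2*v + 10*u*v^2 - 18*u + 12*v^3 - 3*v) du + (18*u^3 + 10*u^2*v + 12*u*v^2 - 3*u - 12*v) dv.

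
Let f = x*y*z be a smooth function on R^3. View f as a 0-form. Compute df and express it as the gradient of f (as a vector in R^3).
df = (y*z) dx + (x*z) dy + (x*y) dz; grad f = (y*z, x*z, x*y)

For a 0-form f, d f = (∂f/∂x) dx + (∂f/∂y) dy + (∂f/∂z) dz. The components of the vector representation are exactly the entries of grad f in Cartesian coordinates:
  ∂f/∂x = y*z
  ∂f/∂y = x*z
  ∂f/∂z = x*y.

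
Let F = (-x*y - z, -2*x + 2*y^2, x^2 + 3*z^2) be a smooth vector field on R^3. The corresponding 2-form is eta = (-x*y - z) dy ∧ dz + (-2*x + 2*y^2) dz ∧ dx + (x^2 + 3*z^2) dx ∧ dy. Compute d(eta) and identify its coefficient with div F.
d(eta) = (3*y + 6*z) dx ∧ dy ∧ dz; div F = 3*y + 6*z

For a 2-form in R^3 of the form above, applying d gives a 3-form with coefficient ∂P/∂x + ∂Q/∂y + ∂R/∂z:
  ∂P/∂x = -y
  ∂Q/∂y = 4*y
  ∂R/∂z = 6*z
Sum = 3*y + 6*z, which is exactly div F.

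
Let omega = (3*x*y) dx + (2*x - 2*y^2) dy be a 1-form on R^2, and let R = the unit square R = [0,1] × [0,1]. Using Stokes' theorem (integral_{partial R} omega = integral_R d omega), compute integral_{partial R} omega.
integral_(partial R) omega = 1/2

Stokes: integral_partial_R omega = integral_R d omega with d omega = (∂Q/∂x - ∂P/∂y) dx ∧ dy.
  ∂Q/∂x = 2
  ∂P/∂y = 3*x
  integrand = ∂Q/∂x - ∂P/∂y = 2 - 3*x.
Integrating over R: integral_0^1 integral_0^1 (2 - 3*x) dx dy = 1/2.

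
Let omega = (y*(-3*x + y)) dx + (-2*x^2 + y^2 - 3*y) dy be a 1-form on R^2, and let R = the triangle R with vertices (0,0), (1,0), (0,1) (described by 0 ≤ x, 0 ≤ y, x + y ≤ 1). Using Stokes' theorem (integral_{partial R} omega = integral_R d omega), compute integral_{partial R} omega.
integral_(partial R) omega = -1/2

Stokes: integral_partial_R omega = integral_R d omega with d omega = (∂Q/∂x - ∂P/∂y) dx ∧ dy.
  ∂Q/∂x = -4*x
  ∂P/∂y = -3*x + 2*y
  integrand = ∂Q/∂x - ∂P/∂y = -x - 2*y.
Integrating over R: integral_0^1 integral_0^{1-x} (-x - 2*y) dy dx = -1/2.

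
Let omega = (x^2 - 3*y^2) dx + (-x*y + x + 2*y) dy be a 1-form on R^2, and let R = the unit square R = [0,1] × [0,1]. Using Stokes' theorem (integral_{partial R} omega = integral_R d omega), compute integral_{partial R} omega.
integral_(partial R) omega = 7/2

Stokes: integral_partial_R omega = integral_R d omega with d omega = (∂Q/∂x - ∂P/∂y) dx ∧ dy.
  ∂Q/∂x = 1 - y
  ∂P/∂y = -6*y
  integrand = ∂Q/∂x - ∂P/∂y = 5*y + 1.
Integrating over R: integral_0^1 integral_0^1 (5*y + 1) dx dy = 7/2.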